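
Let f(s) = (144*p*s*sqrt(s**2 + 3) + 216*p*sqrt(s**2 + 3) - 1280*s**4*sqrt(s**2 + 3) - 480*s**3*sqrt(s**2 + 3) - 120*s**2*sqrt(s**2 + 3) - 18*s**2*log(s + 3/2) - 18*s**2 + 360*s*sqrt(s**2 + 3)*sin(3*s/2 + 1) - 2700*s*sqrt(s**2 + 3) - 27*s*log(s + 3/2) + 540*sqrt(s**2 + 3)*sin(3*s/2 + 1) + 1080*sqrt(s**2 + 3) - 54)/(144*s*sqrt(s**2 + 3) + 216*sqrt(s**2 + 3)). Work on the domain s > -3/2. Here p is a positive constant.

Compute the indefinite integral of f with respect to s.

F(s) = p*s - sqrt(s**2 + 3)*log(s + 3/2)/8 - 5*(-4*s**2/3 + s - 2)**2/4 - 5*cos(3*s/2 + 1)/3 + C

A candidate is checked by its d/ds: the result must match f(s).
Check: d/ds[p*s - sqrt(s**2 + 3)*log(s + 3/2)/8 - 5*(-4*s**2/3 + s - 2)**2/4 - 5*cos(3*s/2 + 1)/3] = (144*p*s*sqrt(s**2 + 3) + 216*p*sqrt(s**2 + 3) - 1280*s**4*sqrt(s**2 + 3) - 480*s**3*sqrt(s**2 + 3) - 120*s**2*sqrt(s**2 + 3) - 18*s**2*log(s + 3/2) - 18*s**2 + 360*s*sqrt(s**2 + 3)*sin(3*s/2 + 1) - 2700*s*sqrt(s**2 + 3) - 27*s*log(s + 3/2) + 540*sqrt(s**2 + 3)*sin(3*s/2 + 1) + 1080*sqrt(s**2 + 3) - 54)/(144*s*sqrt(s**2 + 3) + 216*sqrt(s**2 + 3)) = f(s).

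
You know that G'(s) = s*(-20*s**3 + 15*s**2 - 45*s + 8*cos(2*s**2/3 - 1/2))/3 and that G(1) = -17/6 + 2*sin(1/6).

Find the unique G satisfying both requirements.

For G(s) to be correct, d/ds[G] must agree with the stated G'(s) identically.
A general antiderivative is -4*s**5/3 + 5*s**4/4 - 5*s**3 + 2*sin(2*s**2/3 - 1/2) + 1/4 + C.
The condition gives C = -17/6 + 2*sin(1/6) - (-29/6 + 2*sin(1/6)) = 2.
So G(s) = (-16*s**5 + 15*s**4 - 60*s**3 + 24*sin(2*s**2/3 - 1/2) + 27)/12.
Check: d/ds[(-16*s**5 + 15*s**4 - 60*s**3 + 24*sin(2*s**2/3 - 1/2) + 27)/12] = -20*s**4/3 + 5*s**3 - 15*s**2 + 8*s*cos(2*s**2/3 - 1/2)/3, which equals G'(s).

G(s) = (-16*s**5 + 15*s**4 - 60*s**3 + 24*sin(2*s**2/3 - 1/2) + 27)/12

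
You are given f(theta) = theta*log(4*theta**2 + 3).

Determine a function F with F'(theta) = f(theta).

A first test for any F(theta): its theta-derivative must equal f(theta) identically.
Check: d/dtheta[(4*theta**2*log(4*theta**2 + 3) - 4*theta**2 + 3*log(4*theta**2 + 3))/8] = theta*log(4*theta**2 + 3) = f(theta).

An antiderivative is F(theta) = (4*theta**2*log(4*theta**2 + 3) - 4*theta**2 + 3*log(4*theta**2 + 3))/8.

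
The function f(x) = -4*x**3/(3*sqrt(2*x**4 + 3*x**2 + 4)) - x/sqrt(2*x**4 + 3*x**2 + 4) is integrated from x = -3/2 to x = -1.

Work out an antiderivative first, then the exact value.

The substitution u = 2*x**4 + 3*x**2 + 4 works: f is exactly (dF/du)*(du/dx) for that inner function.
F(x) = -sqrt(2*x**4 + 3*x**2 + 4)/3 is an antiderivative of f.
Check: d/dx[-sqrt(2*x**4 + 3*x**2 + 4)/3] = (-4*x**3 - 3*x)/(3*sqrt(2*x**4 + 3*x**2 + 4)), which equals f(x).
F(-1) = -1; F(-3/2) = -sqrt(334)/12.
Integral = F(-1) - F(-3/2) = -1 + sqrt(334)/12.

Antiderivative: F(x) = -sqrt(2*x**4 + 3*x**2 + 4)/3; value = -1 + sqrt(334)/12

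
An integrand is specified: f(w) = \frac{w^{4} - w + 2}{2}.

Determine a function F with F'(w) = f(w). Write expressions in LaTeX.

A first test for any F(w): its w-derivative must equal f(w) identically.
Check: d/dw[\frac{w \left(2 w^{4} - 5 w + 20\right)}{20}] = \frac{w^{4}}{2} - \frac{w}{2} + 1, which equals f(w).

An antiderivative is F(w) = \frac{w \left(2 w^{4} - 5 w + 20\right)}{20}.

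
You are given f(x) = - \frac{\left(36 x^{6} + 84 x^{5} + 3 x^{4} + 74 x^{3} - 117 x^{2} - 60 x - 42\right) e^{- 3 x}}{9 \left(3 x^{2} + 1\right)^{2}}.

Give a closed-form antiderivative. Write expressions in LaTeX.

An antiderivative is F(x) = \frac{\left(4 x^{4} + 12 x^{3} + 3 x^{2} + 6 x - 12\right) e^{- 3 x}}{9 \left(3 x^{2} + 1\right)}.

Since d/dx undoes antidifferentiation here, F'(x) = f(x) is required of F(x).
Check: d/dx[\frac{\left(4 x^{4} + 12 x^{3} + 3 x^{2} + 6 x - 12\right) e^{- 3 x}}{9 \left(3 x^{2} + 1\right)}] = \frac{- 36 x^{6} - 84 x^{5} - 3 x^{4} - 74 x^{3} + 117 x^{2} + 60 x + 42}{81 x^{4} e^{3 x} + 54 x^{2} e^{3 x} + 9 e^{3 x}}, which equals f(x).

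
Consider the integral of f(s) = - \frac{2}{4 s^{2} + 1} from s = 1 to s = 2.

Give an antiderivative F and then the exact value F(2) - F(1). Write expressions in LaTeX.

Any candidate F(s) must reproduce f(s) exactly when differentiated.
F(s) = - \operatorname{atan}{\left(2 s \right)} is an antiderivative of f.
Check: d/ds[- \operatorname{atan}{\left(2 s \right)}] = - \frac{2}{4 s^{2} + 1} = f(s).
F(2) = - \operatorname{atan}{\left(4 \right)}; F(1) = - \operatorname{atan}{\left(2 \right)}.
Integral = F(2) - F(1) = - \operatorname{atan}{\left(4 \right)} + \operatorname{atan}{\left(2 \right)}.

Antiderivative: F(s) = - \operatorname{atan}{\left(2 s \right)}; value = - \operatorname{atan}{\left(4 \right)} + \operatorname{atan}{\left(2 \right)}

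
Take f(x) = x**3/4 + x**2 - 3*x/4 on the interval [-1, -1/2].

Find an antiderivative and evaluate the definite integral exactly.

Integrate term by term and add the pieces.
F(x) = x**4/16 + x**3/3 - 3*x**2/8 is an antiderivative of f.
Check: d/dx[x**4/16 + x**3/3 - 3*x**2/8] = x**3/4 + x**2 - 3*x/4 = f(x).
F(-1/2) = -101/768; F(-1) = -31/48.
Integral = F(-1/2) - F(-1) = 395/768.

Antiderivative: F(x) = x**4/16 + x**3/3 - 3*x**2/8; value = 395/768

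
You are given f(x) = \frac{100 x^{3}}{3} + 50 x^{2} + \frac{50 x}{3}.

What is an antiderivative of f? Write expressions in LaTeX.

The substitution u = - 5 x^{2} - 5 x works: f is exactly (dF/du)*(du/dx) for that inner function.
Check: d/dx[\frac{\left(- 5 x^{2} - 5 x\right)^{2}}{3}] = \frac{100 x^{3}}{3} + 50 x^{2} + \frac{50 x}{3} = f(x).

An antiderivative is F(x) = \frac{\left(- 5 x^{2} - 5 x\right)^{2}}{3}.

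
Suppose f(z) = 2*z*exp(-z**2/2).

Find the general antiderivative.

The substitution u = -z**2/2 works: f is exactly (dF/du)*(du/dz) for that inner function.
Check: d/dz[-2*exp(-z**2/2)] = 2*z*exp(-z**2/2) = f(z).

F(z) = -2*exp(-z**2/2) + C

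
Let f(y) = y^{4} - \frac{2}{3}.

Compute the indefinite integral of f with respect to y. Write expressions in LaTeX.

F(y) = \frac{y^{5}}{5} - \frac{2 y}{3} + C

Whatever form F(y) takes, F'(y) = f(y) is non-negotiable.
Check: d/dy[\frac{y^{5}}{5} - \frac{2 y}{3}] = y^{4} - \frac{2}{3} = f(y).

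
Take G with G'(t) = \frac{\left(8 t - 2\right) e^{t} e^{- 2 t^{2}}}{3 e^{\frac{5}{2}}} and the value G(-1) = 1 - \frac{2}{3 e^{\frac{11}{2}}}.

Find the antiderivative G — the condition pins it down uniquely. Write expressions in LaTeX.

G(t) = - \frac{\frac{2 e^{t} e^{- 2 t^{2}}}{e^{\frac{5}{2}}} - 3}{3}

G'(t) matches the chain-rule pattern g'(h)*h' with inner function h(t) = - 2 t^{2} + t - \frac{5}{2}; substituting u = h(t) collapses the integral.
A general antiderivative is - \frac{2 e^{- 2 t^{2} + t - \frac{5}{2}}}{3} + C.
The condition gives C = 1 - \frac{2}{3 e^{\frac{11}{2}}} - (- \frac{2}{3 e^{\frac{11}{2}}}) = 1.
So G(t) = - \frac{\frac{2 e^{t} e^{- 2 t^{2}}}{e^{\frac{5}{2}}} - 3}{3}.
Check: d/dt[- \frac{\frac{2 e^{t} e^{- 2 t^{2}}}{e^{\frac{5}{2}}} - 3}{3}] = \frac{\left(8 t e^{t} - 2 e^{t}\right) e^{- 2 t^{2}}}{3 e^{\frac{5}{2}}}, which equals G'(t).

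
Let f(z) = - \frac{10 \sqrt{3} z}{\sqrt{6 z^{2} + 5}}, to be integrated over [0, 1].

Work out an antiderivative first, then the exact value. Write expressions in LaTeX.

Antiderivative: F(z) = - 5 \sqrt{2 z^{2} + \frac{5}{3}}; value = - \frac{5 \sqrt{33}}{3} + \frac{5 \sqrt{15}}{3}

The substitution u = 2 z^{2} + \frac{5}{3} works: f is exactly (dF/du)*(du/dz) for that inner function.
F(z) = - 5 \sqrt{2 z^{2} + \frac{5}{3}} is an antiderivative of f.
Check: d/dz[- 5 \sqrt{2 z^{2} + \frac{5}{3}}] = - \frac{10 \sqrt{3} z}{\sqrt{6 z^{2} + 5}} = f(z).
F(1) = - \frac{5 \sqrt{33}}{3}; F(0) = - \frac{5 \sqrt{15}}{3}.
Integral = F(1) - F(0) = - \frac{5 \sqrt{33}}{3} + \frac{5 \sqrt{15}}{3}.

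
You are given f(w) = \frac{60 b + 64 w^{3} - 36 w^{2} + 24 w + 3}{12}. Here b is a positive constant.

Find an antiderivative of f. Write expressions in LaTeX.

An antiderivative is F(w) = 5 b w + \frac{4 w^{4}}{3} - w^{3} + w^{2} + \frac{w}{4}.

Check any antiderivative F(w) by computing F'(w) and comparing it with f(w).
Check: d/dw[5 b w + \frac{4 w^{4}}{3} - w^{3} + w^{2} + \frac{w}{4}] = 5 b + \frac{16 w^{3}}{3} - 3 w^{2} + 2 w + \frac{1}{4}, which equals f(w).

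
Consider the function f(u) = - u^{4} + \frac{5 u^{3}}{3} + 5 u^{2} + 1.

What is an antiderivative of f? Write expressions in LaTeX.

Integrate term by term and add the pieces.
Check: d/du[- \frac{u^{5}}{5} + \frac{5 u^{4}}{12} + \frac{5 u^{3}}{3} + u] = - u^{4} + \frac{5 u^{3}}{3} + 5 u^{2} + 1 = f(u).

An antiderivative is F(u) = - \frac{u^{5}}{5} + \frac{5 u^{4}}{12} + \frac{5 u^{3}}{3} + u.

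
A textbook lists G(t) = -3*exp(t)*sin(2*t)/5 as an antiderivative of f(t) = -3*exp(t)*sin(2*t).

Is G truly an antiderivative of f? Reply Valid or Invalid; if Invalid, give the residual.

Invalid: d/dt[G] - f = 12*exp(t)*sin(2*t)/5 - 6*exp(t)*cos(2*t)/5, which is not 0.

d/dt[G] = -3*exp(t)*sin(2*t)/5 - 6*exp(t)*cos(2*t)/5
d/dt[G] - f(t) = 12*exp(t)*sin(2*t)/5 - 6*exp(t)*cos(2*t)/5 != 0.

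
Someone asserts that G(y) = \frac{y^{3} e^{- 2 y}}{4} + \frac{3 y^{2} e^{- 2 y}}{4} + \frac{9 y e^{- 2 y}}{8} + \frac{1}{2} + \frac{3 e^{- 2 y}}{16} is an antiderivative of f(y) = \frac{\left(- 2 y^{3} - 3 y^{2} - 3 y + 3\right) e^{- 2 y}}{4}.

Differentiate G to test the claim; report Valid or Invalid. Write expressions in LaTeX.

d/dy[G] = \frac{\left(- 2 y^{3} - 3 y^{2} - 3 y + 3\right) e^{- 2 y}}{4}
This equals f(y) exactly, so the claim holds.

Valid. The derivative of G reproduces f.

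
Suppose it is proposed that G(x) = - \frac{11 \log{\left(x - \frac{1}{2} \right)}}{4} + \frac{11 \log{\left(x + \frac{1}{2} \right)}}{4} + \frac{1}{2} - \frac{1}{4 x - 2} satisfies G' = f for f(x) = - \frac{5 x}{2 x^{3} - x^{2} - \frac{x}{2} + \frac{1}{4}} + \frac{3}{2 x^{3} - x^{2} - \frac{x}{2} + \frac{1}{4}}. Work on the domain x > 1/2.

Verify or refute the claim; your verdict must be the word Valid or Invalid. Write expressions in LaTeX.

Valid: G'(x) = f(x).

d/dx[G] = \frac{12 - 20 x}{8 x^{3} - 4 x^{2} - 2 x + 1}
This equals f(x) exactly, so the claim holds.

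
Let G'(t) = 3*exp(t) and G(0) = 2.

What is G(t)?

Differentiate the proposed G(t) back; it has to land on the given G'(t).
A general antiderivative is 3*exp(t) + C.
The condition gives C = 2 - (3) = -1.
So G(t) = 3*exp(t) - 1.
Check: d/dt[3*exp(t) - 1] = 3*exp(t) = G'(t).

G(t) = 3*exp(t) - 1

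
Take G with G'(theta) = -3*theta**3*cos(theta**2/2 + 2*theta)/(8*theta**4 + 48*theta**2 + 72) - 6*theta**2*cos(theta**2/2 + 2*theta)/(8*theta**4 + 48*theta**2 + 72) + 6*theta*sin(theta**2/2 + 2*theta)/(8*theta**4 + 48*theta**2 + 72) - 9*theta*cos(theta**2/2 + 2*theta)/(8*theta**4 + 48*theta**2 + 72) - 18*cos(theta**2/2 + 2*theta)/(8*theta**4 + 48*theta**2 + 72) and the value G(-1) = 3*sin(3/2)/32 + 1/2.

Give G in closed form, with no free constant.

G(theta) = -(-4*theta**2 + 3*sin(theta**2/2 + 2*theta) - 12)/(8*(theta**2 + 3))

Recognize the product-rule pattern: G'(theta) = u'v + uv' with u = -3/(4*(2*theta**2 + 6)), v = sin(theta**2/2 + 2*theta), so integration by parts undoes it.
A general antiderivative is -3*sin(theta**2/2 + 2*theta)/(4*(2*theta**2 + 6)) + C.
The condition gives C = 3*sin(3/2)/32 + 1/2 - (3*sin(3/2)/32) = 1/2.
So G(theta) = -(-4*theta**2 + 3*sin(theta**2/2 + 2*theta) - 12)/(8*(theta**2 + 3)).
Check: d/dtheta[-(-4*theta**2 + 3*sin(theta**2/2 + 2*theta) - 12)/(8*(theta**2 + 3))] = (-3*theta**3*cos(theta**2/2 + 2*theta) - 6*theta**2*cos(theta**2/2 + 2*theta) + 6*theta*sin(theta**2/2 + 2*theta) - 9*theta*cos(theta**2/2 + 2*theta) - 18*cos(theta**2/2 + 2*theta))/(8*theta**4 + 48*theta**2 + 72), which equals G'(theta).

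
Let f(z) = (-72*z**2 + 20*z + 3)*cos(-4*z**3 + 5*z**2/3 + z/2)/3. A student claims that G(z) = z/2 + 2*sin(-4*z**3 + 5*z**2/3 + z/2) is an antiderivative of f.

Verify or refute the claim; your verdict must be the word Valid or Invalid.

d/dz[G] = -24*z**2*cos(-4*z**3 + 5*z**2/3 + z/2) + 20*z*cos(-4*z**3 + 5*z**2/3 + z/2)/3 + cos(-4*z**3 + 5*z**2/3 + z/2) + 1/2
d/dz[G] - f(z) = 1/2 != 0.

Invalid: d/dz[G] - f = 1/2, which is not 0.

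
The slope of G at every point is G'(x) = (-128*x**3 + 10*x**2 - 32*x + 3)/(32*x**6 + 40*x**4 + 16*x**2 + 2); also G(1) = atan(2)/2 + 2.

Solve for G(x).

A first test for any G(x): its x-derivative must equal the given G'(x).
A general antiderivative is (x/2 + 4)/(2*x**2 + 1) + atan(2*x)/2 + C.
The condition gives C = atan(2)/2 + 2 - (atan(2)/2 + 3/2) = 1/2.
So G(x) = x/(4*x**2 + 2) + atan(2*x)/2 + 1/2 + 4/(2*x**2 + 1).
Check: d/dx[x/(4*x**2 + 2) + atan(2*x)/2 + 1/2 + 4/(2*x**2 + 1)] = (-128*x**3 + 10*x**2 - 32*x + 3)/(32*x**6 + 40*x**4 + 16*x**2 + 2) = G'(x).

G(x) = x/(4*x**2 + 2) + atan(2*x)/2 + 1/2 + 4/(2*x**2 + 1)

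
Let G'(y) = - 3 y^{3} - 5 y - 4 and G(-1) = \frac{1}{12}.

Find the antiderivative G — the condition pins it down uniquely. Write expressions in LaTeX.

The integrand splits into summands that can be handled one at a time.
A general antiderivative is - \frac{3 y^{4}}{4} - \frac{5 y^{2}}{2} - 4 y - \frac{5}{3} + C.
The condition gives C = \frac{1}{12} - (- \frac{11}{12}) = 1.
So G(y) = - \frac{3 y^{4}}{4} - \frac{5 y^{2}}{2} - 4 y - \frac{2}{3}.
Check: d/dy[- \frac{3 y^{4}}{4} - \frac{5 y^{2}}{2} - 4 y - \frac{2}{3}] = - 3 y^{3} - 5 y - 4 = G'(y).

G(y) = - \frac{3 y^{4}}{4} - \frac{5 y^{2}}{2} - 4 y - \frac{2}{3}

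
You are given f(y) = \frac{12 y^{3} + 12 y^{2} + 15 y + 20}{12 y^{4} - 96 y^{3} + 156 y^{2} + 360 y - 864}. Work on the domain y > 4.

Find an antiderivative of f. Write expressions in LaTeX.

An antiderivative is F(y) = \frac{13000 y \log{\left(y - 4 \right)} - 12129 y \log{\left(y - 3 \right)} + 29 y \log{\left(y + 2 \right)} - 39000 \log{\left(y - 4 \right)} + 36387 \log{\left(y - 3 \right)} - 87 \log{\left(y + 2 \right)} + 7455}{900 \left(y - 3\right)}.

The denominator factors as 12 \left(y - 4\right) \left(y - 3\right)^{2} \left(y + 2\right); partial fractions split f into directly integrable pieces: \frac{29}{900 \left(y + 2\right)} - \frac{4043}{300 \left(y - 3\right)} - \frac{497}{60 \left(y - 3\right)^{2}} + \frac{130}{9 \left(y - 4\right)}.
Check: d/dy[\frac{13000 y \log{\left(y - 4 \right)} - 12129 y \log{\left(y - 3 \right)} + 29 y \log{\left(y + 2 \right)} - 39000 \log{\left(y - 4 \right)} + 36387 \log{\left(y - 3 \right)} - 87 \log{\left(y + 2 \right)} + 7455}{900 \left(y - 3\right)}] = \frac{12 y^{3} + 12 y^{2} + 15 y + 20}{12 y^{4} - 96 y^{3} + 156 y^{2} + 360 y - 864} = f(y).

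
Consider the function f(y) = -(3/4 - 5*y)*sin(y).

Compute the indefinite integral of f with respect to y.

F(y) = (-20*y*cos(y) + 20*sin(y) + 3*cos(y))/4 + C

Differentiate the proposed F(y) back; it has to land on f(y) exactly.
Check: d/dy[(-20*y*cos(y) + 20*sin(y) + 3*cos(y))/4] = 5*y*sin(y) - 3*sin(y)/4, which equals f(y).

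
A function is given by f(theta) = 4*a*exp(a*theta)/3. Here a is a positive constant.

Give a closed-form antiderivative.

An antiderivative is F(theta) = 4*exp(a*theta)/3.

Differentiate the proposed F(theta) back; it has to land on f(theta) exactly.
Check: d/dtheta[4*exp(a*theta)/3] = 4*a*exp(a*theta)/3 = f(theta).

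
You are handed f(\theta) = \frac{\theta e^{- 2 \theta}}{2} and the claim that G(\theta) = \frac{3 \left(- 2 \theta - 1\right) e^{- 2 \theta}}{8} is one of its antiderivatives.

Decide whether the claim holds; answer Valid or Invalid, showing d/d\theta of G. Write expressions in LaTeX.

d/d\theta[G] = \frac{3 \theta e^{- 2 \theta}}{2}
d/d\theta[G] - f(\theta) = \theta e^{- 2 \theta} != 0.

Invalid: d/d\theta[G] - f = \theta e^{- 2 \theta}, which is not 0.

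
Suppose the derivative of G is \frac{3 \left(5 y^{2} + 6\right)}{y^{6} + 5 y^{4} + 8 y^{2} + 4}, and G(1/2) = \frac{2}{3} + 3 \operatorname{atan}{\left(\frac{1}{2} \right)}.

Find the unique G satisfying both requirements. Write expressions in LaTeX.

G(y) = \frac{3 y^{2} \operatorname{atan}{\left(y \right)} + 3 y + 6 \operatorname{atan}{\left(y \right)}}{y^{2} + 2}

Since d/dy undoes antidifferentiation here, G(y) must give back the stated G'(y).
A general antiderivative is \frac{3 y}{y^{2} + 2} + 3 \operatorname{atan}{\left(y \right)} + C.
The condition gives C = \frac{2}{3} + 3 \operatorname{atan}{\left(\frac{1}{2} \right)} - (\frac{2}{3} + 3 \operatorname{atan}{\left(\frac{1}{2} \right)}) = 0.
So G(y) = \frac{3 y^{2} \operatorname{atan}{\left(y \right)} + 3 y + 6 \operatorname{atan}{\left(y \right)}}{y^{2} + 2}.
Check: d/dy[\frac{3 y^{2} \operatorname{atan}{\left(y \right)} + 3 y + 6 \operatorname{atan}{\left(y \right)}}{y^{2} + 2}] = \frac{15 y^{2} + 18}{y^{6} + 5 y^{4} + 8 y^{2} + 4}, which equals G'(y).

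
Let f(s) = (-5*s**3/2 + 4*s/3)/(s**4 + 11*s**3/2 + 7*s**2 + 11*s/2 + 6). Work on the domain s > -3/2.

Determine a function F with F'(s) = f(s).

An antiderivative is F(s) = 103*log(s + 3/2)/130 - 928*log(s + 4)/255 + 115*log(s**2 + 1)/663 + 253*atan(s)/663.

The denominator factors as 3*(s + 4)*(2*s + 3)*(s**2 + 1); partial fractions split f into directly integrable pieces: 23*(10*s + 11)/(663*(s**2 + 1)) + 103/(65*(2*s + 3)) - 928/(255*(s + 4)).
Check: d/ds[103*log(s + 3/2)/130 - 928*log(s + 4)/255 + 115*log(s**2 + 1)/663 + 253*atan(s)/663] = (-15*s**3 + 8*s)/(6*s**4 + 33*s**3 + 42*s**2 + 33*s + 36), which equals f(s).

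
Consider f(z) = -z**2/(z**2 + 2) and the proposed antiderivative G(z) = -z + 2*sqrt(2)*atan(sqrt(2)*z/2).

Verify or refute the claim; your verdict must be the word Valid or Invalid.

d/dz[G] = (2 - z**2)/(z**2 + 2)
d/dz[G] - f(z) = 2/(z**2 + 2) != 0.

Invalid: d/dz[G] - f = 2/(z**2 + 2), which is not 0.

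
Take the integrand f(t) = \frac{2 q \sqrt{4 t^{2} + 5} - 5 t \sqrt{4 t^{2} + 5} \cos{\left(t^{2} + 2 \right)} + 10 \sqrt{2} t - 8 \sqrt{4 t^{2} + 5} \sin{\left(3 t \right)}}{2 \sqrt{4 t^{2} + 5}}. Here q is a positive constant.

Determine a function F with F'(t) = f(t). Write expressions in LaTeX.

An antiderivative is F(t) = \frac{\sqrt{2} \left(12 \sqrt{2} q t + 30 \sqrt{4 t^{2} + 5} - 15 \sqrt{2} \sin{\left(t^{2} + 2 \right)} + 16 \sqrt{2} \cos{\left(3 t \right)}\right)}{24}.

Check any antiderivative F(t) by computing F'(t) and comparing it with f(t).
Check: d/dt[\frac{\sqrt{2} \left(12 \sqrt{2} q t + 30 \sqrt{4 t^{2} + 5} - 15 \sqrt{2} \sin{\left(t^{2} + 2 \right)} + 16 \sqrt{2} \cos{\left(3 t \right)}\right)}{24}] = \frac{2 q \sqrt{4 t^{2} + 5} - 5 t \sqrt{4 t^{2} + 5} \cos{\left(t^{2} + 2 \right)} + 10 \sqrt{2} t - 8 \sqrt{4 t^{2} + 5} \sin{\left(3 t \right)}}{2 \sqrt{4 t^{2} + 5}} = f(t).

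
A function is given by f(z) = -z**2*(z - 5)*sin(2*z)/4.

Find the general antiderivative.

F(z) = z**3*cos(2*z)/8 - 3*z**2*sin(2*z)/16 - 5*z**2*cos(2*z)/8 + 5*z*sin(2*z)/8 - 3*z*cos(2*z)/16 + 3*sin(2*z)/32 + 5*cos(2*z)/16 + C

Whatever form F(z) takes, F'(z) = f(z) is non-negotiable.
Check: d/dz[z**3*cos(2*z)/8 - 3*z**2*sin(2*z)/16 - 5*z**2*cos(2*z)/8 + 5*z*sin(2*z)/8 - 3*z*cos(2*z)/16 + 3*sin(2*z)/32 + 5*cos(2*z)/16] = -z**3*sin(2*z)/4 + 5*z**2*sin(2*z)/4, which equals f(z).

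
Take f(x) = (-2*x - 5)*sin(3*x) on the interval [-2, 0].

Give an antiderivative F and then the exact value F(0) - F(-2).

An antiderivative F(x) passes only if d/dx[F] lands on f(x) exactly.
F(x) = (6*x*cos(3*x) - 2*sin(3*x) + 15*cos(3*x))/9 is an antiderivative of f.
Check: d/dx[(6*x*cos(3*x) - 2*sin(3*x) + 15*cos(3*x))/9] = -2*x*sin(3*x) - 5*sin(3*x), which equals f(x).
F(0) = 5/3; F(-2) = 2*sin(6)/9 + cos(6)/3.
Integral = F(0) - F(-2) = -cos(6)/3 - 2*sin(6)/9 + 5/3.

Antiderivative: F(x) = (6*x*cos(3*x) - 2*sin(3*x) + 15*cos(3*x))/9; value = -cos(6)/3 - 2*sin(6)/9 + 5/3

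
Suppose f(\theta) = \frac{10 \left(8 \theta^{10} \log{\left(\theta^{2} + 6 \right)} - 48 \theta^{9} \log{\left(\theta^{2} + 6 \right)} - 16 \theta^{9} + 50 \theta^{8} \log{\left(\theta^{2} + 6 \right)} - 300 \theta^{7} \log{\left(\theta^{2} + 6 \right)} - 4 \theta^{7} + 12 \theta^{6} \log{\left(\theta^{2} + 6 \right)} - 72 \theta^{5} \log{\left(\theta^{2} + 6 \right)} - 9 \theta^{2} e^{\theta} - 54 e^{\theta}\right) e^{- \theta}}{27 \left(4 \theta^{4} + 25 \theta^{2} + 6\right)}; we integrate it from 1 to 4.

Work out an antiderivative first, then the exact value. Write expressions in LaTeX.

Antiderivative: F(\theta) = - \frac{5 \left(4 \theta^{6} \log{\left(\theta^{2} + 6 \right)} + 9 e^{\theta} \operatorname{atan}{\left(2 \theta \right)}\right) e^{- \theta}}{27}; value = - \frac{81920 \log{\left(22 \right)}}{27 e^{4}} - \frac{5 \operatorname{atan}{\left(8 \right)}}{3} + \frac{20 \log{\left(7 \right)}}{27 e} + \frac{5 \operatorname{atan}{\left(2 \right)}}{3}

A candidate is checked by its d/d\theta: the result must match f(\theta).
F(\theta) = - \frac{5 \left(4 \theta^{6} \log{\left(\theta^{2} + 6 \right)} + 9 e^{\theta} \operatorname{atan}{\left(2 \theta \right)}\right) e^{- \theta}}{27} is an antiderivative of f.
Check: d/d\theta[- \frac{5 \left(4 \theta^{6} \log{\left(\theta^{2} + 6 \right)} + 9 e^{\theta} \operatorname{atan}{\left(2 \theta \right)}\right) e^{- \theta}}{27}] = \frac{80 \theta^{10} \log{\left(\theta^{2} + 6 \right)} - 480 \theta^{9} \log{\left(\theta^{2} + 6 \right)} - 160 \theta^{9} + 500 \theta^{8} \log{\left(\theta^{2} + 6 \right)} - 3000 \theta^{7} \log{\left(\theta^{2} + 6 \right)} - 40 \theta^{7} + 120 \theta^{6} \log{\left(\theta^{2} + 6 \right)} - 720 \theta^{5} \log{\left(\theta^{2} + 6 \right)} - 90 \theta^{2} e^{\theta} - 540 e^{\theta}}{108 \theta^{4} e^{\theta} + 675 \theta^{2} e^{\theta} + 162 e^{\theta}}, which equals f(\theta).
F(4) = - \frac{81920 \log{\left(22 \right)}}{27 e^{4}} - \frac{5 \operatorname{atan}{\left(8 \right)}}{3}; F(1) = - \frac{5 \operatorname{atan}{\left(2 \right)}}{3} - \frac{20 \log{\left(7 \right)}}{27 e}.
Integral = F(4) - F(1) = - \frac{81920 \log{\left(22 \right)}}{27 e^{4}} - \frac{5 \operatorname{atan}{\left(8 \right)}}{3} + \frac{20 \log{\left(7 \right)}}{27 e} + \frac{5 \operatorname{atan}{\left(2 \right)}}{3}.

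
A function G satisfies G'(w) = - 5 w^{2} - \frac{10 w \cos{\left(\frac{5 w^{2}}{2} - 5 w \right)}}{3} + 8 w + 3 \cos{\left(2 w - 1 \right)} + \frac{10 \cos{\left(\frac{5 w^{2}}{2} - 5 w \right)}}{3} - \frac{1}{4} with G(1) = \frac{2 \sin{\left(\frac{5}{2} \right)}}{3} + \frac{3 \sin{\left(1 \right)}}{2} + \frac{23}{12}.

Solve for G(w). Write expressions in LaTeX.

Integrate term by term and add the pieces.
A general antiderivative is - \frac{5 w^{3}}{3} + 4 w^{2} - \frac{w}{4} + \frac{3 \sin{\left(2 w - 1 \right)}}{2} - \frac{2 \sin{\left(\frac{5 w^{2}}{2} - 5 w \right)}}{3} - \frac{2}{3} + C.
The condition gives C = \frac{2 \sin{\left(\frac{5}{2} \right)}}{3} + \frac{3 \sin{\left(1 \right)}}{2} + \frac{23}{12} - (\frac{2 \sin{\left(\frac{5}{2} \right)}}{3} + \frac{3 \sin{\left(1 \right)}}{2} + \frac{17}{12}) = \frac{1}{2}.
So G(w) = - \frac{5 w^{3}}{3} + 4 w^{2} - \frac{w}{4} + \frac{3 \sin{\left(2 w - 1 \right)}}{2} - \frac{2 \sin{\left(\frac{5 w^{2}}{2} - 5 w \right)}}{3} - \frac{1}{6}.
Check: d/dw[- \frac{5 w^{3}}{3} + 4 w^{2} - \frac{w}{4} + \frac{3 \sin{\left(2 w - 1 \right)}}{2} - \frac{2 \sin{\left(\frac{5 w^{2}}{2} - 5 w \right)}}{3} - \frac{1}{6}] = - 5 w^{2} - \frac{10 w \cos{\left(\frac{5 w^{2}}{2} - 5 w \right)}}{3} + 8 w + 3 \cos{\left(2 w - 1 \right)} + \frac{10 \cos{\left(\frac{5 w^{2}}{2} - 5 w \right)}}{3} - \frac{1}{4} = G'(w).

G(w) = - \frac{5 w^{3}}{3} + 4 w^{2} - \frac{w}{4} + \frac{3 \sin{\left(2 w - 1 \right)}}{2} - \frac{2 \sin{\left(\frac{5 w^{2}}{2} - 5 w \right)}}{3} - \frac{1}{6}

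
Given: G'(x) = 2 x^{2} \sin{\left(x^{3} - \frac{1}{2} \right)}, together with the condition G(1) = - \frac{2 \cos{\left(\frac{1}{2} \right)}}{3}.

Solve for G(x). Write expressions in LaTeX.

G'(x) matches the chain-rule pattern g'(h)*h' with inner function h(x) = x^{3} - \frac{1}{2}; substituting u = h(x) collapses the integral.
A general antiderivative is - \frac{2 \cos{\left(x^{3} - \frac{1}{2} \right)}}{3} + C.
The condition gives C = - \frac{2 \cos{\left(\frac{1}{2} \right)}}{3} - (- \frac{2 \cos{\left(\frac{1}{2} \right)}}{3}) = 0.
So G(x) = - \frac{2 \cos{\left(x^{3} - \frac{1}{2} \right)}}{3}.
Check: d/dx[- \frac{2 \cos{\left(x^{3} - \frac{1}{2} \right)}}{3}] = 2 x^{2} \sin{\left(x^{3} - \frac{1}{2} \right)} = G'(x).

G(x) = - \frac{2 \cos{\left(x^{3} - \frac{1}{2} \right)}}{3}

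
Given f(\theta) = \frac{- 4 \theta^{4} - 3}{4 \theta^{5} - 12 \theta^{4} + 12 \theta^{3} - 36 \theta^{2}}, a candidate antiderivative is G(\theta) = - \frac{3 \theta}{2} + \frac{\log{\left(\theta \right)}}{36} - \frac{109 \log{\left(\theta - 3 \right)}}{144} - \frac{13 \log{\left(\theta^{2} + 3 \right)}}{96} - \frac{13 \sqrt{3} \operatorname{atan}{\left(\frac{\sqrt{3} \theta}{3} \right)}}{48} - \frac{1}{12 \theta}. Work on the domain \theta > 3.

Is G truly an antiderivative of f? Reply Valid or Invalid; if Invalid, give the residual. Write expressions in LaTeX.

Invalid: d/d\theta[G] - f = - \frac{3}{2}, which is not 0.

d/d\theta[G] = \frac{- 6 \theta^{5} + 14 \theta^{4} - 18 \theta^{3} + 54 \theta^{2} - 3}{4 \theta^{5} - 12 \theta^{4} + 12 \theta^{3} - 36 \theta^{2}}
d/d\theta[G] - f(\theta) = - \frac{3}{2} != 0.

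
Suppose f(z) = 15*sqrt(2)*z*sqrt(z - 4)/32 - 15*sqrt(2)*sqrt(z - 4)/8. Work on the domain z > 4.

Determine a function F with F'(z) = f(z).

Integrate term by term and add the pieces.
Check: d/dz[sqrt(2)*(3*z**2*sqrt(z - 4) - 24*z*sqrt(z - 4) + 48*sqrt(z - 4))/16] = (15*sqrt(2)*z**2 - 120*sqrt(2)*z + 240*sqrt(2))/(32*sqrt(z - 4)), which equals f(z).

An antiderivative is F(z) = sqrt(2)*(3*z**2*sqrt(z - 4) - 24*z*sqrt(z - 4) + 48*sqrt(z - 4))/16.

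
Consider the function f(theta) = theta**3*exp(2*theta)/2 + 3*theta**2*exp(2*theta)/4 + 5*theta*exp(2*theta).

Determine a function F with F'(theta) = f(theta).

f has the shape u'v + uv' for u = theta**3/4 + 5*theta/2 - 5/4 and v = exp(2*theta) — it is the derivative of the product u*v.
Check: d/dtheta[(theta**3 + 10*theta - 5)*exp(2*theta)/4] = theta**3*exp(2*theta)/2 + 3*theta**2*exp(2*theta)/4 + 5*theta*exp(2*theta) = f(theta).

An antiderivative is F(theta) = (theta**3 + 10*theta - 5)*exp(2*theta)/4.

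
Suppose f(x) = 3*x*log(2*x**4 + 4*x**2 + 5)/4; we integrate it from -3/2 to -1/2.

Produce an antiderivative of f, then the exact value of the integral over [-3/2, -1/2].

Antiderivative: F(x) = 3*(x**2*log(2*x**4 + 4*x**2 + 5) - 2*x**2 + log(x**4 + 2*x**2 + 5/2) + sqrt(6)*atan(sqrt(6)*x**2/3 + sqrt(6)/3))/8; value = -27*log(193/8)/32 - 3*sqrt(6)*atan(13*sqrt(6)/12)/8 - 3*log(193/16)/8 + 3*log(49/8)/32 + 3*log(49/16)/8 + 3*sqrt(6)*atan(5*sqrt(6)/12)/8 + 3/2

A first test for any F(x): its x-derivative must equal f(x) identically.
F(x) = 3*(x**2*log(2*x**4 + 4*x**2 + 5) - 2*x**2 + log(x**4 + 2*x**2 + 5/2) + sqrt(6)*atan(sqrt(6)*x**2/3 + sqrt(6)/3))/8 is an antiderivative of f.
Check: d/dx[3*(x**2*log(2*x**4 + 4*x**2 + 5) - 2*x**2 + log(x**4 + 2*x**2 + 5/2) + sqrt(6)*atan(sqrt(6)*x**2/3 + sqrt(6)/3))/8] = 3*x*log(2*x**4 + 4*x**2 + 5)/4 = f(x).
F(-1/2) = -3/16 + 3*log(49/8)/32 + 3*log(49/16)/8 + 3*sqrt(6)*atan(5*sqrt(6)/12)/8; F(-3/2) = -27/16 + 3*log(193/16)/8 + 3*sqrt(6)*atan(13*sqrt(6)/12)/8 + 27*log(193/8)/32.
Integral = F(-1/2) - F(-3/2) = -27*log(193/8)/32 - 3*sqrt(6)*atan(13*sqrt(6)/12)/8 - 3*log(193/16)/8 + 3*log(49/8)/32 + 3*log(49/16)/8 + 3*sqrt(6)*atan(5*sqrt(6)/12)/8 + 3/2.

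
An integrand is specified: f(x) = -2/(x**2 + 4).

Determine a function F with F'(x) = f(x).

For F(x) to be correct the identity F'(x) - f(x) = 0 must hold.
Check: d/dx[-atan(x/2)] = -2/(x**2 + 4) = f(x).

An antiderivative is F(x) = -atan(x/2).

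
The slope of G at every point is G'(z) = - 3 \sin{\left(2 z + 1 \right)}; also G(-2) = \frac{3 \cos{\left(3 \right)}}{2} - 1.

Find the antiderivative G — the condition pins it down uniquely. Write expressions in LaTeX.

G(z) = \frac{3 \cos{\left(2 z + 1 \right)}}{2} - 1

Recover the given G'(z) by differentiating a candidate G(z); any mismatch rules it out.
A general antiderivative is \frac{3 \cos{\left(2 z + 1 \right)}}{2} + C.
The condition gives C = \frac{3 \cos{\left(3 \right)}}{2} - 1 - (\frac{3 \cos{\left(3 \right)}}{2}) = -1.
So G(z) = \frac{3 \cos{\left(2 z + 1 \right)}}{2} - 1.
Check: d/dz[\frac{3 \cos{\left(2 z + 1 \right)}}{2} - 1] = - 3 \sin{\left(2 z + 1 \right)} = G'(z).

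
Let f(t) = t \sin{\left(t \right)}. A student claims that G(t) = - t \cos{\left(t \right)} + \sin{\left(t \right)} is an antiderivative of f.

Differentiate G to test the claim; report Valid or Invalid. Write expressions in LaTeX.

d/dt[G] = t \sin{\left(t \right)}
This equals f(t) exactly, so the claim holds.

Valid - differentiating G returns exactly f.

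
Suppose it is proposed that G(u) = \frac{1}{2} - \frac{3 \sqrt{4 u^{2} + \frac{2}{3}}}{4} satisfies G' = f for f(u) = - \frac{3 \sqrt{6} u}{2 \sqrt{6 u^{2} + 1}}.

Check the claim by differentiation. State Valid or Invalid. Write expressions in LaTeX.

Valid - the claim checks out under differentiation.

d/du[G] = - \frac{3 \sqrt{6} u}{2 \sqrt{6 u^{2} + 1}}
This equals f(u) exactly, so the claim holds.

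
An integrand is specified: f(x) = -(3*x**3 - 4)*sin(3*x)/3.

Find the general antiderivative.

For F(x) to be correct the identity F'(x) - f(x) = 0 must hold.
Check: d/dx[x**3*cos(3*x)/3 - x**2*sin(3*x)/3 - 2*x*cos(3*x)/9 + 2*sin(3*x)/27 - 4*cos(3*x)/9] = -x**3*sin(3*x) + 4*sin(3*x)/3, which equals f(x).

F(x) = x**3*cos(3*x)/3 - x**2*sin(3*x)/3 - 2*x*cos(3*x)/9 + 2*sin(3*x)/27 - 4*cos(3*x)/9 + C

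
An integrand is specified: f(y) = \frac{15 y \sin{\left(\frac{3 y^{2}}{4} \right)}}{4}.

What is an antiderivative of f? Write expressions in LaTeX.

f matches the chain-rule pattern g'(h)*h' with inner function h(y) = \frac{3 y^{2}}{4}; substituting u = h(y) collapses the integral.
Check: d/dy[- \frac{5 \cos{\left(\frac{3 y^{2}}{4} \right)}}{2}] = \frac{15 y \sin{\left(\frac{3 y^{2}}{4} \right)}}{4} = f(y).

An antiderivative is F(y) = - \frac{5 \cos{\left(\frac{3 y^{2}}{4} \right)}}{2}.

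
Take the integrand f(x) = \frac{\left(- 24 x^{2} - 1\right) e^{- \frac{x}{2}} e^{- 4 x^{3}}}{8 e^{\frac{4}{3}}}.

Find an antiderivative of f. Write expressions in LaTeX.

An antiderivative is F(x) = \frac{e^{- \frac{x}{2}} e^{- 4 x^{3}}}{4 e^{\frac{4}{3}}}.

f matches the chain-rule pattern g'(h)*h' with inner function h(x) = - 4 x^{3} - \frac{x}{2} - \frac{4}{3}; substituting u = h(x) collapses the integral.
Check: d/dx[\frac{e^{- \frac{x}{2}} e^{- 4 x^{3}}}{4 e^{\frac{4}{3}}}] = \frac{\left(- 24 x^{2} - 1\right) e^{- \frac{x}{2}} e^{- 4 x^{3}}}{8 e^{\frac{4}{3}}} = f(x).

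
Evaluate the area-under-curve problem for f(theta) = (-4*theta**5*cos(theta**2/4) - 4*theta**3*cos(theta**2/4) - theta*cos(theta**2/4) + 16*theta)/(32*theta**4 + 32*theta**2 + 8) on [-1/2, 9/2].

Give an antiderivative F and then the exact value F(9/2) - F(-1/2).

Recover f(theta) by differentiating a candidate F(theta); any mismatch rules it out.
F(theta) = -sin(theta**2/4)/4 - 1/(4*theta**2 + 2) is an antiderivative of f.
Check: d/dtheta[-sin(theta**2/4)/4 - 1/(4*theta**2 + 2)] = (-4*theta**5*cos(theta**2/4) - 4*theta**3*cos(theta**2/4) - theta*cos(theta**2/4) + 16*theta)/(32*theta**4 + 32*theta**2 + 8) = f(theta).
F(9/2) = -1/83 - sin(81/16)/4; F(-1/2) = -1/3 - sin(1/16)/4.
Integral = F(9/2) - F(-1/2) = sin(1/16)/4 - sin(81/16)/4 + 80/249.

Antiderivative: F(theta) = -sin(theta**2/4)/4 - 1/(4*theta**2 + 2); value = sin(1/16)/4 - sin(81/16)/4 + 80/249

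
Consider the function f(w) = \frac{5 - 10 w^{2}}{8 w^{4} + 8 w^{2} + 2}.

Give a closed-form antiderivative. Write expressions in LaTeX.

An antiderivative is F(w) = \frac{5 w}{2 \left(2 w^{2} + 1\right)}.

f has the shape u'v + uv' for u = 5 w and v = \frac{1}{4 w^{2} + 2} — it is the derivative of the product u*v.
Check: d/dw[\frac{5 w}{2 \left(2 w^{2} + 1\right)}] = \frac{5 - 10 w^{2}}{8 w^{4} + 8 w^{2} + 2} = f(w).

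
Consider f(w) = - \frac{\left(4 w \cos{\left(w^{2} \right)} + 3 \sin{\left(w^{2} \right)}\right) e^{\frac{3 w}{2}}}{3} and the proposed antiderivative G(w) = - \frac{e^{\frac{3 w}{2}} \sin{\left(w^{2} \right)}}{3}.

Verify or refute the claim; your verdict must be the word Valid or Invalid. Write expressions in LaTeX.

Invalid: d/dw[G] - f = \frac{2 w e^{\frac{3 w}{2}} \cos{\left(w^{2} \right)}}{3} + \frac{e^{\frac{3 w}{2}} \sin{\left(w^{2} \right)}}{2}, which is not 0.

d/dw[G] = - \frac{2 w e^{\frac{3 w}{2}} \cos{\left(w^{2} \right)}}{3} - \frac{e^{\frac{3 w}{2}} \sin{\left(w^{2} \right)}}{2}
d/dw[G] - f(w) = \frac{2 w e^{\frac{3 w}{2}} \cos{\left(w^{2} \right)}}{3} + \frac{e^{\frac{3 w}{2}} \sin{\left(w^{2} \right)}}{2} != 0.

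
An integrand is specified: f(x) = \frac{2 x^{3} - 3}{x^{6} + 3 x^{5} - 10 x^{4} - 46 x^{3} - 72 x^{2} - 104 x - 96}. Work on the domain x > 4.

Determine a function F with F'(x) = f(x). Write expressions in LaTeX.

The denominator factors as \left(x - 4\right) \left(x + 2\right)^{2} \left(x + 3\right) \left(x^{2} + 2\right); partial fractions split f into directly integrable pieces: - \frac{47 x - 262}{3564 \left(x^{2} + 2\right)} + \frac{57}{77 \left(x + 3\right)} - \frac{163}{216 \left(x + 2\right)} + \frac{19}{36 \left(x + 2\right)^{2}} + \frac{125}{4536 \left(x - 4\right)}.
Check: d/dx[\frac{1375 \left(x + 2\right) \log{\left(x - 4 \right)} - 37653 \left(x + 2\right) \log{\left(x + 2 \right)} + 36936 \left(x + 2\right) \log{\left(x + 3 \right)} - 329 \left(x + 2\right) \log{\left(x^{2} + 2 \right)} + 1834 \sqrt{2} \left(x + 2\right) \operatorname{atan}{\left(\frac{\sqrt{2} x}{2} \right)} - 26334}{49896 \left(x + 2\right)}] = \frac{2 x^{3} - 3}{x^{6} + 3 x^{5} - 10 x^{4} - 46 x^{3} - 72 x^{2} - 104 x - 96} = f(x).

An antiderivative is F(x) = \frac{1375 \left(x + 2\right) \log{\left(x - 4 \right)} - 37653 \left(x + 2\right) \log{\left(x + 2 \right)} + 36936 \left(x + 2\right) \log{\left(x + 3 \right)} - 329 \left(x + 2\right) \log{\left(x^{2} + 2 \right)} + 1834 \sqrt{2} \left(x + 2\right) \operatorname{atan}{\left(\frac{\sqrt{2} x}{2} \right)} - 26334}{49896 \left(x + 2\right)}.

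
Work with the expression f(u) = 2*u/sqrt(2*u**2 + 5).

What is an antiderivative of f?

The substitution w = 2*u**2 + 5 works: f is exactly (dF/dw)*(dw/du) for that inner function.
Check: d/du[sqrt(2*u**2 + 5)] = 2*u/sqrt(2*u**2 + 5) = f(u).

An antiderivative is F(u) = sqrt(2*u**2 + 5).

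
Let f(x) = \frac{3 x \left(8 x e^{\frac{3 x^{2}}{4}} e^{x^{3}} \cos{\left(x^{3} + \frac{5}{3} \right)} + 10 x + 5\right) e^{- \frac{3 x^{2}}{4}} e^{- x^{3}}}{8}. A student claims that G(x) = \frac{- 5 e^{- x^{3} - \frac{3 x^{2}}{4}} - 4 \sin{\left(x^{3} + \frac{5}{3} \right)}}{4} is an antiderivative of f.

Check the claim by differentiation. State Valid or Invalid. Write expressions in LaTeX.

d/dx[G] = \frac{\left(- 24 x^{2} e^{\frac{3 x^{2}}{4}} e^{x^{3}} \cos{\left(x^{3} + \frac{5}{3} \right)} + 30 x^{2} + 15 x\right) e^{- \frac{3 x^{2}}{4}} e^{- x^{3}}}{8}
d/dx[G] - f(x) = - 6 x^{2} \cos{\left(x^{3} + \frac{5}{3} \right)} != 0.

Invalid: d/dx[G] - f = - 6 x^{2} \cos{\left(x^{3} + \frac{5}{3} \right)}, which is not 0.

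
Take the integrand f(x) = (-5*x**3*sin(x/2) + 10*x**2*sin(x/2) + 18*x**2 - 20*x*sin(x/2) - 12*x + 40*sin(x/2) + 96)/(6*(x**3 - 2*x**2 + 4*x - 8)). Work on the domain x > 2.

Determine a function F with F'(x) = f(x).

An antiderivative is F(x) = 3*log(x - 2) + 5*cos(x/2)/3 - atan(x/2).

Whatever form F(x) takes, F'(x) = f(x) is non-negotiable.
Check: d/dx[3*log(x - 2) + 5*cos(x/2)/3 - atan(x/2)] = (-5*x**3*sin(x/2) + 10*x**2*sin(x/2) + 18*x**2 - 20*x*sin(x/2) - 12*x + 40*sin(x/2) + 96)/(6*x**3 - 12*x**2 + 24*x - 48), which equals f(x).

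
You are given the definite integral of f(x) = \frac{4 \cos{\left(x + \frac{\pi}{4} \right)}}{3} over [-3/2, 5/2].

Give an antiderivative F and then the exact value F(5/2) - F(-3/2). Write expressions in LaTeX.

Recover f(x) by differentiating a candidate F(x); any mismatch rules it out.
F(x) = \frac{4 \sin{\left(x + \frac{\pi}{4} \right)}}{3} is an antiderivative of f.
Check: d/dx[\frac{4 \sin{\left(x + \frac{\pi}{4} \right)}}{3}] = \frac{4 \cos{\left(x + \frac{\pi}{4} \right)}}{3} = f(x).
F(5/2) = \frac{4 \sin{\left(\frac{\pi}{4} + \frac{5}{2} \right)}}{3}; F(-3/2) = \frac{4 \cos{\left(\frac{\pi}{4} + \frac{3}{2} \right)}}{3}.
Integral = F(5/2) - F(-3/2) = \frac{4 \sin{\left(\frac{\pi}{4} + \frac{5}{2} \right)}}{3} - \frac{4 \cos{\left(\frac{\pi}{4} + \frac{3}{2} \right)}}{3}.

Antiderivative: F(x) = \frac{4 \sin{\left(x + \frac{\pi}{4} \right)}}{3}; value = \frac{4 \sin{\left(\frac{\pi}{4} + \frac{5}{2} \right)}}{3} - \frac{4 \cos{\left(\frac{\pi}{4} + \frac{3}{2} \right)}}{3}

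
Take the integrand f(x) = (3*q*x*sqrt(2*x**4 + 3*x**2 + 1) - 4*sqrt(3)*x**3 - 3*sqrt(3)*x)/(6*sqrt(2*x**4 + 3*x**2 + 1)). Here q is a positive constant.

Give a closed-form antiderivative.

An antiderivative is F(x) = (3*q*x**2 - 2*sqrt(3)*sqrt(2*x**4 + 3*x**2 + 1))/12.

A candidate is checked by its d/dx: the result must match f(x).
Check: d/dx[(3*q*x**2 - 2*sqrt(3)*sqrt(2*x**4 + 3*x**2 + 1))/12] = (3*q*x*sqrt(2*x**4 + 3*x**2 + 1) - 4*sqrt(3)*x**3 - 3*sqrt(3)*x)/(6*sqrt(2*x**4 + 3*x**2 + 1)) = f(x).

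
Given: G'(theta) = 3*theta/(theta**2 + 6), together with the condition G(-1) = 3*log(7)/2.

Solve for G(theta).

G'(theta) matches the chain-rule pattern g'(h)*h' with inner function h(theta) = theta**2 + 6; substituting u = h(theta) collapses the integral.
A general antiderivative is 3*log(theta**2 + 6)/2 + C.
The condition gives C = 3*log(7)/2 - (3*log(7)/2) = 0.
So G(theta) = 3*log(theta**2 + 6)/2.
Check: d/dtheta[3*log(theta**2 + 6)/2] = 3*theta/(theta**2 + 6) = G'(theta).

G(theta) = 3*log(theta**2 + 6)/2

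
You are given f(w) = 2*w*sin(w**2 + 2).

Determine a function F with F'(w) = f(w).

f matches the chain-rule pattern g'(h)*h' with inner function h(w) = w**2 + 2; substituting u = h(w) collapses the integral.
Check: d/dw[-cos(w**2 + 2)] = 2*w*sin(w**2 + 2) = f(w).

An antiderivative is F(w) = -cos(w**2 + 2).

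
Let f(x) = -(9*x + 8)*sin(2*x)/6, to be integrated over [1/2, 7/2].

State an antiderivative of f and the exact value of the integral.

Whatever form F(x) takes, F'(x) = f(x) is non-negotiable.
F(x) = (18*x*cos(2*x) - 9*sin(2*x) + 16*cos(2*x))/24 is an antiderivative of f.
Check: d/dx[(18*x*cos(2*x) - 9*sin(2*x) + 16*cos(2*x))/24] = -3*x*sin(2*x)/2 - 4*sin(2*x)/3, which equals f(x).
F(7/2) = -3*sin(7)/8 + 79*cos(7)/24; F(1/2) = -3*sin(1)/8 + 25*cos(1)/24.
Integral = F(7/2) - F(1/2) = -25*cos(1)/24 - 3*sin(7)/8 + 3*sin(1)/8 + 79*cos(7)/24.

Antiderivative: F(x) = (18*x*cos(2*x) - 9*sin(2*x) + 16*cos(2*x))/24; value = -25*cos(1)/24 - 3*sin(7)/8 + 3*sin(1)/8 + 79*cos(7)/24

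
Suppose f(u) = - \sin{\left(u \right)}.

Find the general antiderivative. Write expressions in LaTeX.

Whatever form F(u) takes, F'(u) = f(u) is non-negotiable.
Check: d/du[\cos{\left(u \right)}] = - \sin{\left(u \right)} = f(u).

F(u) = \cos{\left(u \right)} + C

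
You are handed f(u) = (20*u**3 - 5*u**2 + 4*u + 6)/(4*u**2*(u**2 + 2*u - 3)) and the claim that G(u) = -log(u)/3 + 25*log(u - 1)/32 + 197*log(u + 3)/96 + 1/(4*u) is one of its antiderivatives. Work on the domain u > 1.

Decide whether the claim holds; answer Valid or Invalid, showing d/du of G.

Invalid: d/du[G] - f = (-20*u**3 + 5*u**2 - 4*u - 6)/(8*u**4 + 16*u**3 - 24*u**2), which is not 0.

d/du[G] = (20*u**3 - 5*u**2 + 4*u + 6)/(8*u**4 + 16*u**3 - 24*u**2)
d/du[G] - f(u) = (-20*u**3 + 5*u**2 - 4*u - 6)/(8*u**4 + 16*u**3 - 24*u**2) != 0.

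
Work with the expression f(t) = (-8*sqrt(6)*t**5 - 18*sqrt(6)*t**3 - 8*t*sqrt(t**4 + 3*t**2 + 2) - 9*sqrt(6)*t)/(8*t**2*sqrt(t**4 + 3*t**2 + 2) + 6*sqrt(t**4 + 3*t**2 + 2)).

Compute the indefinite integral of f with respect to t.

A first test for any F(t): its t-derivative must equal f(t) identically.
Check: d/dt[(-sqrt(6)*sqrt(t**4 + 3*t**2 + 2) - log(2*t**2 + 3/2))/2] = (-8*sqrt(6)*t**5 - 18*sqrt(6)*t**3 - 8*t*sqrt(t**4 + 3*t**2 + 2) - 9*sqrt(6)*t)/(8*t**2*sqrt(t**4 + 3*t**2 + 2) + 6*sqrt(t**4 + 3*t**2 + 2)) = f(t).

F(t) = (-sqrt(6)*sqrt(t**4 + 3*t**2 + 2) - log(2*t**2 + 3/2))/2 + C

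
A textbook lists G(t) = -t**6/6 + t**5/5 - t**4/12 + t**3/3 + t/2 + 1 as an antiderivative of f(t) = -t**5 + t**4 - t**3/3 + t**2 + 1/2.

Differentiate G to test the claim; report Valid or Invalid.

Valid - differentiating G returns exactly f.

d/dt[G] = -t**5 + t**4 - t**3/3 + t**2 + 1/2
This equals f(t) exactly, so the claim holds.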